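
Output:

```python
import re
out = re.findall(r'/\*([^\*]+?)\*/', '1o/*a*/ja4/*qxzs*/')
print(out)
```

['a', 'qxzs']

Scanning left to right: at [2:7] match '/*a*/', group 1 = 'a'; at [10:18] match '/*qxzs*/', group 1 = 'qxzs'.
One capturing group, so `findall` returns just the captured substring from each match — 2 in all.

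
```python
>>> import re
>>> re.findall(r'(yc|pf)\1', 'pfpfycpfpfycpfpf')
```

The backreference `\1` re-matches whatever the first group consumed, character for character.
`findall` collects group 1 from each match (3 total).

['pf', 'pf', 'pf']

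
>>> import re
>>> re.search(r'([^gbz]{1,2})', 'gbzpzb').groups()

('p',)

This matches 1 to 2 of any character except [gbz] (captured).
`re.search` tries every starting position until one works.
The match spans [3:4] → 'p'.
Captured: group 1 = 'p'.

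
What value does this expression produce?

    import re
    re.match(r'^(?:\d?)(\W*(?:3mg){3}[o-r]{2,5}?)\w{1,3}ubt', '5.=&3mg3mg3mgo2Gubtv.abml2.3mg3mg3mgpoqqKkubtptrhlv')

None

The pattern matches anchored at the start of the string; then optionally a digit (non-capturing group); then zero or more of a non-word character, then the literal '3mg' repeated 3 times, then 2 to 5 of a character in [o-r] (lazy) (captured); then 1 to 3 of a word character, then the literal 'ubt'.
With `match`, the pattern is implicitly anchored at the beginning.
Here position 0 doesn't satisfy it, so the call returns None.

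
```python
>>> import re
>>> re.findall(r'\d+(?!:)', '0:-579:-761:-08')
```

['57', '76', '08']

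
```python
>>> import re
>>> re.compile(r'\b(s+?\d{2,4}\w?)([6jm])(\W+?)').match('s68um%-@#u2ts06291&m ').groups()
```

('s68u', 'm', '%')

This matches a word boundary (`\b`, zero-width); then one or more of the literal 's' (lazy), then 2 to 4 of a digit, then optionally a word character (captured); then one of [6jm] (captured); then one or more of a non-word character (lazy) (captured).
The `?` after the quantifier makes it lazy — it takes as little as possible before letting the rest of the pattern try.
`re.match` only tries the pattern at the start of the string.
The match spans [0:6] → 's68um%'.
Captured: group 1 = 's68u', group 2 = 'm', group 3 = '%'.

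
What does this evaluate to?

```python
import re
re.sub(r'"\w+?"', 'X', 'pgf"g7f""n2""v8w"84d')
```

'pgfXXX84d'

Matches: at [3:8] → '"g7f"'; at [8:12] → '"n2"'; at [12:17] → '"v8w"'.
Every occurrence is swapped for 'X'.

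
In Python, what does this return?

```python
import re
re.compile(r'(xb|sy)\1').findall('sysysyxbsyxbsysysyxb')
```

['sy', 'sy']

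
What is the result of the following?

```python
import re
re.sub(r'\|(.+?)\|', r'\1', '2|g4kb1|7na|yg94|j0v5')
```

'2g4kb17nayg94j0v5'

A `+?`/`*?`/`{m,n}?` starts at its minimum and grows only as far as needed for what follows to match.
Matches: at [1:8] → '|g4kb1|'; at [11:17] → '|yg94|'.
The replacement refers to a captured group, so each match is rewritten using its own captured text.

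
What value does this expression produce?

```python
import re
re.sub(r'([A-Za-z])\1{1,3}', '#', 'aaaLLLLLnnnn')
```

'##L#'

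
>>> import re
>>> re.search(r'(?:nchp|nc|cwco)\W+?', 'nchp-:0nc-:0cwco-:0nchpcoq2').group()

The match spans [0:5] → 'nchp-'.

'nchp-'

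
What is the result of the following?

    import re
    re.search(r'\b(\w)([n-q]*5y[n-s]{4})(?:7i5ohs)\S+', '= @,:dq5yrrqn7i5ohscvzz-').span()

The pattern matches a word boundary (`\b`, zero-width); then a word character (captured); then zero or more of a character in [n-q], then the literal '5y', then exactly 4 of a character in [n-s] (captured); then the literal '7i5', then the literal 'ohs' (non-capturing group); then one or more of a non-whitespace character.
The match spans [5:24] → 'dq5yrrqn7i5ohscvzz-'.

(5, 24)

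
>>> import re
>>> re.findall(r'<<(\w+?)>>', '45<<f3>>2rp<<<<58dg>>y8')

['f3', '58dg']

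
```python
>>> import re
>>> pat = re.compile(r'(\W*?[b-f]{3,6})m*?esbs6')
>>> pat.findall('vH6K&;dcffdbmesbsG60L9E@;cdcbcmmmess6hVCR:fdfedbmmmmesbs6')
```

The pattern matches zero or more of a non-word character (lazy), then 3 to 6 of a character in [b-f] (captured); then zero or more of the literal 'm' (lazy), then the literal 'esb', then the literal 's6'.
Walking the string: at [41:57] match ':fdfedbmmmmesbs6', group 1 = ':fdfedb'.
With a single group, `findall` returns only what that group captured — 1 item.

[':fdfedb']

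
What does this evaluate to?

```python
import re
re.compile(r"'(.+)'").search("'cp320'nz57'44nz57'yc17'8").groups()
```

("cp320'nz57'44nz57'yc17",)

`re.search` tries every starting position until one works.
The match spans [0:24] → "'cp320'nz57'44nz57'yc17'".
Captured: group 1 = "cp320'nz57'44nz57'yc17".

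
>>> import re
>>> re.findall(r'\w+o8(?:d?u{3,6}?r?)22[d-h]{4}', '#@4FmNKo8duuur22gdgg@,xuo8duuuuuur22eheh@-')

With no groups in the pattern, `findall` gives back each whole match — 2 here.

['4FmNKo8duuur22gdgg', 'xuo8duuuuuur22eheh']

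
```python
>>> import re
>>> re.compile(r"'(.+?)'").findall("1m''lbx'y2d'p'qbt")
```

Walking the string: at [2:8] match "''lbx'", group 1 = "'lbx"; at [11:14] match "'p'", group 1 = 'p'.
With a single group, `findall` returns only what that group captured — 2 items.

["'lbx", 'p']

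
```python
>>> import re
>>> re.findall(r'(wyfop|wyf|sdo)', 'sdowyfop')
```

`|` is ordered: at each position the engine commits to the first alternative that works.
Scanning left to right: at [0:3] match 'sdo', group 1 = 'sdo'; at [3:8] match 'wyfop', group 1 = 'wyfop'.
`findall` collects group 1 from each match (2 total).

['sdo', 'wyfop']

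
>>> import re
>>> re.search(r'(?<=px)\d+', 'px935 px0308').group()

Because the assertion is zero-width, the text it checks is not consumed and won't appear in the result.
`re.search` tries every starting position until one works.
The match spans [2:5] → '935'.

'935'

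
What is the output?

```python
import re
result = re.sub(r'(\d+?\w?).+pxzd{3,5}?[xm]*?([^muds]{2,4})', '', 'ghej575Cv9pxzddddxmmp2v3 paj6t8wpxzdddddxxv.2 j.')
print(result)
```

ghej2 j.

Pattern: one or more of a digit (lazy), then optionally a word character (captured); then one or more of any character, then the literal 'p', then the literal 'xz'; then 3 to 5 of the literal 'd' (lazy), then zero or more of one of [xm] (lazy); then 2 to 4 of any character except [muds] (captured).
Matches: at [4:44] → '575Cv9pxzddddxmmp2v3 paj6t8wpxzdddddxxv.'.
Every occurrence is swapped for ''.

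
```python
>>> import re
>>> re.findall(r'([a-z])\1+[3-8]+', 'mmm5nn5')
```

['m', 'n']

A backreference is literal: `\1` must see the identical characters the first group matched.
One capturing group, so `findall` returns just the captured substring from each match — 2 in all.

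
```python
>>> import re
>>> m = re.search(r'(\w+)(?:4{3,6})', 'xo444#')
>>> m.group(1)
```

The match spans [0:5] → 'xo444'.
Captured: group 1 = 'xo'.

'xo'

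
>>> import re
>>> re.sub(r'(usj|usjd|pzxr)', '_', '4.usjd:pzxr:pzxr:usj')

'4._d:_:_:_'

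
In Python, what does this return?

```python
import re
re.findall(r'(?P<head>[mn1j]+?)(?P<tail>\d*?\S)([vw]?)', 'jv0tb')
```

[('j', 'v', '')]

Pattern: one or more of one of [mn1j] (lazy) (captured as 'head'); then zero or more of a digit (lazy), then a non-whitespace character (captured as 'tail'); then optionally one of [vw] (captured).
Scanning left to right: at [0:2] match 'jv', groups = ('j', 'v', '').
With 3 capturing groups, `findall` returns a 3-tuple per match.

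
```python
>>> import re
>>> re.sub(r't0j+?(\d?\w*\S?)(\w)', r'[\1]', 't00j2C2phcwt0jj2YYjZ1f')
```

Pattern: the literal 't0', then one or more of the literal 'j' (lazy); then optionally a digit, then zero or more of a word character, then optionally a non-whitespace character (captured); then a word character (captured).
Matches: at [11:22] → 't0jj2YYjZ1f'.
Each match is replaced using the text its own group 1 captured.

't00j2C2phcw[j2YYjZ1]'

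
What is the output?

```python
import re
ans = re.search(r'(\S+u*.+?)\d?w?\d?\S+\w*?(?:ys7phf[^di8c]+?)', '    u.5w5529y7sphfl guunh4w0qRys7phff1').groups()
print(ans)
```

('u.5w5529y7sphfl ',)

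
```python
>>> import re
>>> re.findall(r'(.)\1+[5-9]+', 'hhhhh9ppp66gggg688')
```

['h', 'p', 'g']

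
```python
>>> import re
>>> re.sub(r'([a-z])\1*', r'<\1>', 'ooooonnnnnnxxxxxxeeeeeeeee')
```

'<o><n><x><e>'

A backreference is literal: `\1` must see the identical characters the first group matched.
Each match is replaced using the text its own group 1 captured.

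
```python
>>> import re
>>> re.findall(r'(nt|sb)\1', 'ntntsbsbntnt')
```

A backreference is literal: `\1` must see the identical characters the first group matched.
One capturing group, so `findall` returns just the captured substring from each match — 3 in all.

['nt', 'sb', 'nt']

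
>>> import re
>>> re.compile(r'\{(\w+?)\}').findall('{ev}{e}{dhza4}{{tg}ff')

Matches: at [0:4] match '{ev}', group 1 = 'ev'; at [4:7] match '{e}', group 1 = 'e'; at [7:14] match '{dhza4}', group 1 = 'dhza4'; at [15:19] match '{tg}', group 1 = 'tg'.
One capturing group, so `findall` returns just the captured substring from each match — 4 in all.

['ev', 'e', 'dhza4', 'tg']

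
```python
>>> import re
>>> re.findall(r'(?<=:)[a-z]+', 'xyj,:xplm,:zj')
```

The lookaround is zero-width — it requires the adjacent text to match without consuming it, so the asserted text isn't part of the match.
No capturing groups, so `findall` returns the 2 full match strings.

['xplm', 'zj']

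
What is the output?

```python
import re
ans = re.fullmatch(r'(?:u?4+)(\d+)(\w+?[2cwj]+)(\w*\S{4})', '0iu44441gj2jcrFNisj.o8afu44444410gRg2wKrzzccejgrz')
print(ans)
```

This matches optionally a literal 'u', then one or more of a literal '4' (non-capturing group); then one or more of a digit (captured); then one or more of a word character (lazy), then one or more of one of [2cwj] (captured); then zero or more of a word character, then exactly 4 of a non-whitespace character (captured).
`re.fullmatch` is like wrapping the pattern in `^…$` (in single-line mode).
Here there's no way to consume every character, so the call returns None.

None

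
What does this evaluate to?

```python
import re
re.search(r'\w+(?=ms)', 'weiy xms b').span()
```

(5, 6)

Lookahead/lookbehind check context without consuming it, so the matched span excludes the asserted characters.
`re.search` tries every starting position until one works.
The match spans [5:6] → 'x'.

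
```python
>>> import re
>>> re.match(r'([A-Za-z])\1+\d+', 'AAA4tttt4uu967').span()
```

(0, 4)

`re.match` only tries the pattern at the start of the string.
The match spans [0:4] → 'AAA4'.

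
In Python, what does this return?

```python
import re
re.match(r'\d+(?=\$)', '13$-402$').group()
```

'13'

`re.match` only tries the pattern at the start of the string.
The match spans [0:2] → '13'.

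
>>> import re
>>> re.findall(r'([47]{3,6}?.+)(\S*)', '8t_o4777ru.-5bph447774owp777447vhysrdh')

[('4777ru.-5bph447774owp777447vhysrdh', '')]

This matches 3 to 6 of one of [47] (lazy), then one or more of any character (captured); then zero or more of a non-whitespace character (captured).
With 2 capturing groups, `findall` returns a 2-tuple per match.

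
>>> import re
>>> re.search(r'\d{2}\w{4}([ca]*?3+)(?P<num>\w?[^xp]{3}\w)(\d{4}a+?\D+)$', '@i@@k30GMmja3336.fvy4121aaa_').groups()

The pattern matches exactly 2 of a digit, then exactly 4 of a word character; then zero or more of one of [ca] (lazy), then one or more of the literal '3' (captured); then optionally a word character, then exactly 3 of any character except [xp], then a word character (captured as 'num'); then exactly 4 of a digit, then one or more of the literal 'a' (lazy), then one or more of a non-digit (captured); then anchored at the end.
`re.search` scans for the first position where the pattern succeeds.
The match spans [5:28] → '30GMmja3336.fvy4121aaa_'.
Captured: group 1 = 'a333', group 2 = '6.fvy', group 3 = '4121aaa_'.

('a333', '6.fvy', '4121aaa_')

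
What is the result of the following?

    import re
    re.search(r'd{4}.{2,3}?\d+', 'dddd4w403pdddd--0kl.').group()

'dddd4w403'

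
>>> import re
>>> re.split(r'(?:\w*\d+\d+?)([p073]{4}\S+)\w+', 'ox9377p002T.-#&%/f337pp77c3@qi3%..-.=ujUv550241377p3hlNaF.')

['', '7p002T.-#&%/f337pp77c3@qi3%..-.=ujUv550241377p3hlNa', '.']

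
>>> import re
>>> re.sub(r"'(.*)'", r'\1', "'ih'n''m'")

"ih'n''m"

Matches: at [0:9] → "'ih'n''m'".
`\1` in the replacement pulls in group 1's text for each match.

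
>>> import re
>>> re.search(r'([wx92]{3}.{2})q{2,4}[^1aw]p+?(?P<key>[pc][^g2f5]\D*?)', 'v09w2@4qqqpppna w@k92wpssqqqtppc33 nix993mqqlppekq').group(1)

'9w2@4'

The match spans [2:14] → '9w2@4qqqpppn'.
Captured: group 1 = '9w2@4', group 2 = 'pn'.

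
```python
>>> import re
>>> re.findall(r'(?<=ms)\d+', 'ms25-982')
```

['25']

The lookaround is zero-width — it requires the adjacent text to match without consuming it, so the asserted text isn't part of the match.
Walking the string: at [2:4] → '25'.
With no groups in the pattern, `findall` gives back each whole match — 1 here.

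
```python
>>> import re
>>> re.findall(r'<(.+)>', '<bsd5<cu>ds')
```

['bsd5<cu']

Scanning left to right: at [0:9] match '<bsd5<cu>', group 1 = 'bsd5<cu'.
One capturing group, so `findall` returns just the captured substring from the one match — 1 in all.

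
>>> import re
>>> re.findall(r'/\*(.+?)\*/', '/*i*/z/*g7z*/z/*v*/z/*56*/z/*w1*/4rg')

['i', 'g7z', 'v', '56', 'w1']

Lazy quantifiers expand one character at a time until the remainder of the pattern can match.
Walking the string: at [0:5] match '/*i*/', group 1 = 'i'; at [6:13] match '/*g7z*/', group 1 = 'g7z'; at [14:19] match '/*v*/', group 1 = 'v'; at [20:26] match '/*56*/', group 1 = '56'; at [27:33] match '/*w1*/', group 1 = 'w1'.
One capturing group, so `findall` returns just the captured substring from each match — 5 in all.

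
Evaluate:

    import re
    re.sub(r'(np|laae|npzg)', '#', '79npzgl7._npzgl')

Branches in `(...|...)` are attempted left-to-right; the first branch that allows the whole pattern to succeed is taken.
Matches: at [2:4] → 'np'; at [10:12] → 'np'.
Every occurrence is swapped for '#'.

'79#zgl7._#zgl'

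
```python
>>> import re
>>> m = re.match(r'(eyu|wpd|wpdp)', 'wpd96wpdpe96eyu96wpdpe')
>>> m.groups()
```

('wpd',)

The match spans [0:3] → 'wpd'.
Captured: group 1 = 'wpd'.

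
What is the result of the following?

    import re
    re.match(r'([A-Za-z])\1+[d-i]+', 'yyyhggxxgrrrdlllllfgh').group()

After group 1 captures some text, `\1` only succeeds where that same text appears again.
`re.match` won't scan ahead — the pattern has to work from the very first character.
The match spans [0:6] → 'yyyhgg'.
Captured: group 1 = 'y'.

'yyyhgg'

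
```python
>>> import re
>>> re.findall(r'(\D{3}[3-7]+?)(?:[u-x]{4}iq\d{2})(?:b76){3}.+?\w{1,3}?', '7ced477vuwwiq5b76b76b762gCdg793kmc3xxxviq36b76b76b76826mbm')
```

Because there's exactly one group, `findall` drops the full match and keeps group 1 from the one hit.

['kmc3']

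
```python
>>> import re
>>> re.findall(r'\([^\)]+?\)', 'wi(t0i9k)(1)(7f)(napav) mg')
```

['(t0i9k)', '(1)', '(7f)', '(napav)']

Matches: at [2:9] → '(t0i9k)'; at [9:12] → '(1)'; at [12:16] → '(7f)'; at [16:23] → '(napav)'.
No capturing groups, so `findall` returns the 4 full match strings.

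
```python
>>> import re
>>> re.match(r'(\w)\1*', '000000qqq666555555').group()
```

`\1` has to match the exact text group 1 already captured.
With `match`, the pattern is implicitly anchored at the beginning.
The match spans [0:6] → '000000'.
Captured: group 1 = '0'.

'000000'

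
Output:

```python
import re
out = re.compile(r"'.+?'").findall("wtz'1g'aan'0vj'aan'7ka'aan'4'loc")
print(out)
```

["'1g'", "'0vj'", "'7ka'", "'4'"]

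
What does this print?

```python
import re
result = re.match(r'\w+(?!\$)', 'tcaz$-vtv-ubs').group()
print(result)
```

tca

The negative lookaround is zero-width — it rules out positions where the adjacent text would match, without consuming anything.
`match` is anchored at position 0; if the pattern doesn't fit there, it returns None.
The match spans [0:3] → 'tca'.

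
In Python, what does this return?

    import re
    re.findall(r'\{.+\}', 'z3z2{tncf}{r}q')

['{tncf}{r}']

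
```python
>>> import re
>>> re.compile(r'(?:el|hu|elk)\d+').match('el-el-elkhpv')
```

None

`re.match` only tries the pattern at the start of the string.
Here the pattern fails at index 0, so the call returns None.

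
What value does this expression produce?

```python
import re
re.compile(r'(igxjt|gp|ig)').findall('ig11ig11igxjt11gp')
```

Alternation tries branches left to right and keeps the first one that lets the overall match succeed at that position.
Scanning left to right: at [0:2] match 'ig', group 1 = 'ig'; at [4:6] match 'ig', group 1 = 'ig'; at [8:13] match 'igxjt', group 1 = 'igxjt'; at [15:17] match 'gp', group 1 = 'gp'.
With a single group, `findall` returns only what that group captured — 4 items.

['ig', 'ig', 'igxjt', 'gp']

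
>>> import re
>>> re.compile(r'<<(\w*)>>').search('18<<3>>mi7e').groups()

('3',)

`search` walks the string left to right and returns the first match it finds.
The match spans [2:7] → '<<3>>'.
Captured: group 1 = '3'.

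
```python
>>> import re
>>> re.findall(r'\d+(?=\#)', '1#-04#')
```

Lookahead/lookbehind check context without consuming it, so the matched span excludes the asserted characters.
No capturing groups, so `findall` returns the 2 full match strings.

['1', '04']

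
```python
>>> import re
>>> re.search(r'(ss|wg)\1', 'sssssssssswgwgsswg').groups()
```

('ss',)

The match spans [0:4] → 'ssss'.
Captured: group 1 = 'ss'.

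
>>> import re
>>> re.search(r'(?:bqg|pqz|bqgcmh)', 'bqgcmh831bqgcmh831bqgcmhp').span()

(0, 3)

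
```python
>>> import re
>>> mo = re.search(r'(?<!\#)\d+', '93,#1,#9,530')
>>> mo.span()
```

`(?!…)`/`(?<!…)` only lets a position through if the neighbouring text does NOT match; no characters are consumed.
`re.search` scans for the first position where the pattern succeeds.
The match spans [0:2] → '93'.

(0, 2)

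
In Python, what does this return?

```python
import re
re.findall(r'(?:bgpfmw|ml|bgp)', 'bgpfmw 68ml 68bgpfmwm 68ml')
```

['bgpfmw', 'ml', 'bgpfmw', 'ml']

Alternation tries branches left to right and keeps the first one that lets the overall match succeed at that position.
`findall` yields the raw match text (4 of them) because the pattern has no groups.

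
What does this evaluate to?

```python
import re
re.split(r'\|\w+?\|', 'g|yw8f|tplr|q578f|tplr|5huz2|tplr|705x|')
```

Matches to split on: at [1:7] → '|yw8f|'; at [11:18] → '|q578f|'; at [22:29] → '|5huz2|'; at [33:39] → '|705x|'.
`split` removes every match and returns the 5 fragments in between.

['g', 'tplr', 'tplr', 'tplr', '']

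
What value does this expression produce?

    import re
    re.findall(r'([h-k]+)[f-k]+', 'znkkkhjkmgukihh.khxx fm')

['kkkhj', 'kih', 'k']

This matches one or more of a character in [h-k] (captured); then one or more of a character in [f-k].
Walking the string: at [2:8] match 'kkkhjk', group 1 = 'kkkhj'; at [11:15] match 'kihh', group 1 = 'kih'; at [16:18] match 'kh', group 1 = 'k'.
Because there's exactly one group, `findall` drops the full match and keeps group 1 from each hit.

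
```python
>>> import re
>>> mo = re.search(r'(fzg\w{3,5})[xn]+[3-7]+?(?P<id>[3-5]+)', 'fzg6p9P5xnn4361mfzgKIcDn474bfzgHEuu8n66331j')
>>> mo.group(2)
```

'3'

The pattern matches the literal 'fzg', then 3 to 5 of a word character (captured); then one or more of one of [xn], then one or more of a character in [3-7] (lazy); then one or more of a character in [3-5] (captured as 'id').
`search` walks the string left to right and returns the first match it finds.
The match spans [0:13] → 'fzg6p9P5xnn43'.
Captured: group 1 = 'fzg6p9P5', group 2 = '3'.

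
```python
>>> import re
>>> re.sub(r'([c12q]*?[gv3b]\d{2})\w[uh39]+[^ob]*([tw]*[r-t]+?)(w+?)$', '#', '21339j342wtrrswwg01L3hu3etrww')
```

The pattern matches zero or more of one of [c12q] (lazy), then one of [gv3b], then exactly 2 of a digit (captured); then a word character, then one or more of one of [uh39], then zero or more of any character except [ob]; then zero or more of one of [tw], then one or more of a character in [r-t] (lazy) (captured); then one or more of a literal 'w' (lazy) (captured); then anchored at the end.
`sub` substitutes '#' at each match site.

'#'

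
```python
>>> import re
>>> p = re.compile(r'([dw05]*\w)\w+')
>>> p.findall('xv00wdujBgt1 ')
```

['x']

Pattern: zero or more of one of [dw05], then a word character (captured); then one or more of a word character.
Scanning left to right: at [0:12] match 'xv00wdujBgt1', group 1 = 'x'.
One capturing group, so `findall` returns just the captured substring from the one match — 1 in all.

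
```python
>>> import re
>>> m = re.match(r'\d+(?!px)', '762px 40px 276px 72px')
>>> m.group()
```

With `match`, the pattern is implicitly anchored at the beginning.
The match spans [0:2] → '76'.

'76'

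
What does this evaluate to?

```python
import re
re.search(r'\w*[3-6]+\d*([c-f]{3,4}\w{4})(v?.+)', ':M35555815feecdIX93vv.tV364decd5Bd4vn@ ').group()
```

The pattern matches zero or more of a word character, then one or more of a character in [3-6], then zero or more of a digit; then 3 to 4 of a character in [c-f], then exactly 4 of a word character (captured); then optionally the literal 'v', then one or more of any character (captured).
`re.search` tries every starting position until one works.
The match spans [1:39] → 'M35555815feecdIX93vv.tV364decd5Bd4vn@ '.
Captured: group 1 = 'feecdIX9', group 2 = '3vv.tV364decd5Bd4vn@ '.

'M35555815feecdIX93vv.tV364decd5Bd4vn@ '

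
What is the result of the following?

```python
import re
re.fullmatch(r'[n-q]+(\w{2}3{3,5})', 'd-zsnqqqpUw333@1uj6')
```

This matches one or more of a character in [n-q]; then exactly 2 of a word character, then 3 to 5 of a literal '3' (captured).
For `fullmatch`, every character of the input must be accounted for by the pattern.
Here the string isn't matched end-to-end, so the call returns None.

None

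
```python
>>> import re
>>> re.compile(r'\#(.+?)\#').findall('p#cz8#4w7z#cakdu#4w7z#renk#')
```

['cz8', 'cakdu', 'renk']

A non-greedy quantifier consumes as few characters as it can — just enough that the remainder of the pattern still matches from where it stops; whatever follows it matches normally.
Scanning left to right: at [1:6] match '#cz8#', group 1 = 'cz8'; at [10:17] match '#cakdu#', group 1 = 'cakdu'; at [21:27] match '#renk#', group 1 = 'renk'.
One capturing group, so `findall` returns just the captured substring from each match — 3 in all.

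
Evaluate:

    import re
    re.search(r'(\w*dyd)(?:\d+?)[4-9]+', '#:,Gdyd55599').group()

'Gdyd55599'

The pattern matches zero or more of a word character, then the literal 'dyd' (captured); then one or more of a digit (lazy) (non-capturing group); then one or more of a character in [4-9].
Unlike `match`, `search` isn't anchored — it looks for the pattern anywhere in the string.
The match spans [3:12] → 'Gdyd55599'.
Captured: group 1 = 'Gdyd'.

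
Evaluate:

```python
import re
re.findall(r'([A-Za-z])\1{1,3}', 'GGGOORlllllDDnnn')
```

['G', 'O', 'l', 'D', 'n']

After group 1 captures some text, `\1` only succeeds where that same text appears again.
One capturing group, so `findall` returns just the captured substring from each match — 5 in all.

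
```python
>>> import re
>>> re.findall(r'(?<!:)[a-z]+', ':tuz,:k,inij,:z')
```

['uz', 'inij']

The negative lookahead/lookbehind blocks any match where the forbidden context is present.
Scanning left to right: at [2:4] → 'uz'; at [8:12] → 'inij'.
With no groups in the pattern, `findall` gives back each whole match — 2 here.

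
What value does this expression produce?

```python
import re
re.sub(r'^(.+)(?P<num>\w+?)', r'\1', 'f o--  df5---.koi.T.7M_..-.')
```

'f o--  df5---.koi.T.7M..-.'

Each match is replaced using the text its own group 1 captured.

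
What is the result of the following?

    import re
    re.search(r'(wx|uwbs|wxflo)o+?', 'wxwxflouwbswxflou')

None

Here no position works, so the call returns None.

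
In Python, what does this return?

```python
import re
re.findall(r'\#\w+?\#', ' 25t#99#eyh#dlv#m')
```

['#99#', '#dlv#']

Since nothing is captured, `findall` lists the 2 matched substrings directly.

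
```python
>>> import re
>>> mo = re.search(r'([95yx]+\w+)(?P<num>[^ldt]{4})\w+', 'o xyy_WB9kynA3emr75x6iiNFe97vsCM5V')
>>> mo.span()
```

The match spans [2:34] → 'xyy_WB9kynA3emr75x6iiNFe97vsCM5V'.

(2, 34)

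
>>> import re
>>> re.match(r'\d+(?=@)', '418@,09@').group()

'418'

The positive lookaround only admits positions where the adjacent text matches; those characters stay outside the span.
With `match`, the pattern is implicitly anchored at the beginning.
The match spans [0:3] → '418'.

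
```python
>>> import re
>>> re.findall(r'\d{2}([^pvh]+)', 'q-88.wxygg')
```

The pattern matches exactly 2 of a digit; then one or more of any character except [pvh] (captured).
`findall` collects group 1 from the one match (1 total).

['.wxygg']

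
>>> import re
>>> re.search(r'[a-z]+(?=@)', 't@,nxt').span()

(0, 1)

The `(?=…)`/`(?<=…)` assertion just peeks at neighbouring text; it doesn't advance the match position.
`search` walks the string left to right and returns the first match it finds.
The match spans [0:1] → 't'.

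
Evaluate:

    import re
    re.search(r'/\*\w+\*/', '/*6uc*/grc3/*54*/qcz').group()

The match spans [0:7] → '/*6uc*/'.

'/*6uc*/'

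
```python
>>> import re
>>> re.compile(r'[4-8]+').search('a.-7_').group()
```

Pattern: one or more of a character in [4-8].
`search` walks the string left to right and returns the first match it finds.
The match spans [3:4] → '7'.

'7'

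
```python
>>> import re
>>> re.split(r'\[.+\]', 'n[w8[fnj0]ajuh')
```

['n', 'ajuh']

Matches to split on: at [1:10] → '[w8[fnj0]'.
Each match becomes a cut point; 2 segments remain.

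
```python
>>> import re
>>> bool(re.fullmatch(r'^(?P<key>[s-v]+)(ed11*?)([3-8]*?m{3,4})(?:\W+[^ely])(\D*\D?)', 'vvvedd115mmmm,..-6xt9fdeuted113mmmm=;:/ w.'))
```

`fullmatch` succeeds only if the pattern covers the string from start to end.
Here there's no way to consume every character, so the call returns None, and `bool(None)` is False.

False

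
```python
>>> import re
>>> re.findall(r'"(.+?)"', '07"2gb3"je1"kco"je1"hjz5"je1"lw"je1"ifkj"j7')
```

['2gb3', 'kco', 'hjz5', 'lw', 'ifkj']

Matches: at [2:8] match '"2gb3"', group 1 = '2gb3'; at [11:16] match '"kco"', group 1 = 'kco'; at [19:25] match '"hjz5"', group 1 = 'hjz5'; at [28:32] match '"lw"', group 1 = 'lw'; at [35:41] match '"ifkj"', group 1 = 'ifkj'.
One capturing group, so `findall` returns just the captured substring from each match — 5 in all.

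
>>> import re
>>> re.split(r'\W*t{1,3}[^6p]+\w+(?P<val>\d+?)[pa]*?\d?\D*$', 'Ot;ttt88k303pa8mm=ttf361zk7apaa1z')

['Ot;ttt88k303pa8mm', '1', '']

The pattern matches zero or more of a non-word character, then 1 to 3 of the literal 't', then one or more of any character except [6p]; then one or more of a word character; then one or more of a digit (lazy) (captured as 'val'); then zero or more of one of [pa] (lazy), then optionally a digit, then zero or more of a non-digit; then anchored at the end.
Matches to split on: at [17:33] → '=ttf361zk7apaa1z'.
The group in the pattern means `split` returns the separators' captures alongside the pieces.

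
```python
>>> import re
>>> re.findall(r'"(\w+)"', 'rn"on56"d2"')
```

['on56']

One capturing group, so `findall` returns just the captured substring from the one match — 1 in all.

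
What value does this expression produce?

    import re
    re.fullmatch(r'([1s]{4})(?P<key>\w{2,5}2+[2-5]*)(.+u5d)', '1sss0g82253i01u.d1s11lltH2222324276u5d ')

None

Pattern: exactly 4 of one of [1s] (captured); then 2 to 5 of a word character, then one or more of a literal '2', then zero or more of a character in [2-5] (captured as 'key'); then one or more of any character, then the literal 'u5d' (captured).
`re.fullmatch` requires the pattern to consume the entire string.
Here the string isn't matched end-to-end, so the call returns None.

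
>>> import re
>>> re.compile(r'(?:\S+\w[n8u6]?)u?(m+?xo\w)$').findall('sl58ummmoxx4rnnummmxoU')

`findall` collects group 1 from the one match (1 total).

['mxoU']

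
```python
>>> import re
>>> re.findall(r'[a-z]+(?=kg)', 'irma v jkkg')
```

['jk']

Lookahead/lookbehind check context without consuming it, so the matched span excludes the asserted characters.
Walking the string: at [7:9] → 'jk'.
`findall` yields the raw match text (1 of them) because the pattern has no groups.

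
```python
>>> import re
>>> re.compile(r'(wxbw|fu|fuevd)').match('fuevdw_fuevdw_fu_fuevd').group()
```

`match` is anchored at position 0; if the pattern doesn't fit there, it returns None.
The match spans [0:2] → 'fu'.

'fu'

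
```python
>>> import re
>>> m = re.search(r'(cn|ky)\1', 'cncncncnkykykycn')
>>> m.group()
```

'cncn'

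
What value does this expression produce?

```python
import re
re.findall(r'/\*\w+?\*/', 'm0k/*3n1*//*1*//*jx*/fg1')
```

['/*3n1*/', '/*1*/', '/*jx*/']

Since nothing is captured, `findall` lists the 3 matched substrings directly.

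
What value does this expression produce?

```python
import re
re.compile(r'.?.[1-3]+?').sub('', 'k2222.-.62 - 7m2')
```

'.- - '

`sub` substitutes '' at each match site.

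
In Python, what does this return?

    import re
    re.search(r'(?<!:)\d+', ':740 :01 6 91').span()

The negative lookaround is zero-width — it rules out positions where the adjacent text would match, without consuming anything.
`re.search` scans for the first position where the pattern succeeds.
The match spans [2:4] → '40'.

(2, 4)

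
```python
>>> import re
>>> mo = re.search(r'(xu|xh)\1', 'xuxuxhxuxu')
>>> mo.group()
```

After group 1 captures some text, `\1` only succeeds where that same text appears again.
The match spans [0:4] → 'xuxu'.

'xuxu'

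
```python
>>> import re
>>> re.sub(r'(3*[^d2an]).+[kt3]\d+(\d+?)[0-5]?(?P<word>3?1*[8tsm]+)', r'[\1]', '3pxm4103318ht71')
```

`\1` in the replacement pulls in group 1's text for each match.

'[3p]ht71'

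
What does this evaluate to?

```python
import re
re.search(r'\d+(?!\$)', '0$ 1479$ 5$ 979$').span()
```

Because the assertion is negative and zero-width, positions next to the forbidden text are skipped.
The match spans [3:6] → '147'.

(3, 6)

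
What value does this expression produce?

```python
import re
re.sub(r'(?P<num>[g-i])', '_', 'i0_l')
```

'_0_l'

The pattern matches a character in [g-i] (captured as 'num').
Every occurrence is swapped for '_'.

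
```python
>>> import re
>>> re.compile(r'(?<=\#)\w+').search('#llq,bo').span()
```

The `(?=…)`/`(?<=…)` assertion just peeks at neighbouring text; it doesn't advance the match position.
Unlike `match`, `search` isn't anchored — it looks for the pattern anywhere in the string.
The match spans [1:4] → 'llq'.

(1, 4)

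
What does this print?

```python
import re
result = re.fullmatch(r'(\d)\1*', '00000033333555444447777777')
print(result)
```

`\1` is not a pattern — it's the concrete string captured by group 1, re-applied verbatim.
For `fullmatch`, every character of the input must be accounted for by the pattern.
Here there's no way to consume every character, so the call returns None.

None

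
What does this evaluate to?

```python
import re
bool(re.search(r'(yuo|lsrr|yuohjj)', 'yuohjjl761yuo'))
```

True

The match spans [0:3] → 'yuo'.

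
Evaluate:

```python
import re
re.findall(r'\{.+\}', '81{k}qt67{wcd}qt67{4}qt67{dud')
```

['{k}qt67{wcd}qt67{4}']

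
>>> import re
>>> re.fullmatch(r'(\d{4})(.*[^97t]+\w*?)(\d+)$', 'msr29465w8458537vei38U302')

None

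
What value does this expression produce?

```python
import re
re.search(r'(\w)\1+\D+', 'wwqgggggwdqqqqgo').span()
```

(0, 16)

`\1` has to match the exact text group 1 already captured.
`search` walks the string left to right and returns the first match it finds.
The match spans [0:16] → 'wwqgggggwdqqqqgo'.
Captured: group 1 = 'w'.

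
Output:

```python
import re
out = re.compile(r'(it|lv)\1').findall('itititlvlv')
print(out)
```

`\1` has to match the exact text group 1 already captured.
Walking the string: at [0:4] match 'itit', group 1 = 'it'; at [6:10] match 'lvlv', group 1 = 'lv'.
Because there's exactly one group, `findall` drops the full match and keeps group 1 from each hit.

['it', 'lv']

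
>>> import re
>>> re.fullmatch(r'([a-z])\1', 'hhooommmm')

None

`fullmatch` succeeds only if the pattern covers the string from start to end.
Here the string isn't matched end-to-end, so the call returns None.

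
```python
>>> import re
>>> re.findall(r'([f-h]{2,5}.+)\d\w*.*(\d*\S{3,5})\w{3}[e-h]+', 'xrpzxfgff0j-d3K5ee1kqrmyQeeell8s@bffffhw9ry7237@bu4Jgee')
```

[('fgff0j-d3K5ee1kqrmyQeeell8s@bffffhw9ry723', 'bu4')]

The pattern matches 2 to 5 of a character in [f-h], then one or more of any character (captured); then a digit, then zero or more of a word character, then zero or more of any character; then zero or more of a digit, then 3 to 5 of a non-whitespace character (captured); then exactly 3 of a word character, then one or more of a character in [e-h].
`findall` packs the 2 group values into a tuple for every match.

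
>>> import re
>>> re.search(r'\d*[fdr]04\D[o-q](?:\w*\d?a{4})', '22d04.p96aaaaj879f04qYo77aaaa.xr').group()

'22d04.p96aaaaj879f04qYo77aaaa'

The pattern matches zero or more of a digit, then one of [fdr]; then the literal '04', then a non-digit, then a character in [o-q]; then zero or more of a word character, then optionally a digit, then exactly 4 of the literal 'a' (non-capturing group).
`search` walks the string left to right and returns the first match it finds.
The match spans [0:29] → '22d04.p96aaaaj879f04qYo77aaaa'.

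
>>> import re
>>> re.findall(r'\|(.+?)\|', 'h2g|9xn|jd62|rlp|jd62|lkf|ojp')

['9xn', 'rlp', 'lkf']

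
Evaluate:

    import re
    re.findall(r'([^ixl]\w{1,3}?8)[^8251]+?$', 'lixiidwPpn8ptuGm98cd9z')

['uGm98']

Pattern: any character except [ixl], then 1 to 3 of a word character (lazy), then the literal '8' (captured); then one or more of any character except [8251] (lazy); then anchored at the end.
Scanning left to right: at [13:22] match 'uGm98cd9z', group 1 = 'uGm98'.
One capturing group, so `findall` returns just the captured substring from the one match — 1 in all.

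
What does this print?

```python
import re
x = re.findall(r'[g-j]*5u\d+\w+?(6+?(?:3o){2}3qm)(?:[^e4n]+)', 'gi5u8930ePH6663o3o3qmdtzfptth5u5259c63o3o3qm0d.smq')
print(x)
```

['6663o3o3qm']

Because the quantifier is non-greedy, it stops expanding at the earliest point where the rest of the pattern can succeed.
One capturing group, so `findall` returns just the captured substring from the one match — 1 in all.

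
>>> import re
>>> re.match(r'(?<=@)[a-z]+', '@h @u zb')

Because the assertion is zero-width, the text it checks is not consumed and won't appear in the result.
`re.match` only tries the pattern at the start of the string.
Here the pattern fails at index 0, so the call returns None.

None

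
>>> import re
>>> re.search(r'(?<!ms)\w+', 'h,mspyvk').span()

A negative assertion filters positions out without eating any characters.
Unlike `match`, `search` isn't anchored — it looks for the pattern anywhere in the string.
The match spans [0:1] → 'h'.

(0, 1)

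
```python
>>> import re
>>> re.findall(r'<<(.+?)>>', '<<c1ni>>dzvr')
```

['c1ni']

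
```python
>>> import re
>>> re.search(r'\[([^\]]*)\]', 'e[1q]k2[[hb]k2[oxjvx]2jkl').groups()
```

('1q',)

`re.search` tries every starting position until one works.
The match spans [1:5] → '[1q]'.
Captured: group 1 = '1q'.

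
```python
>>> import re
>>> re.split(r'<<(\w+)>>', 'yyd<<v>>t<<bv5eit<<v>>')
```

Matches to split on: at [3:8] → '<<v>>'; at [17:22] → '<<v>>'.
With a capturing group present, the delimiter's captured portion is kept in the result list.

['yyd', 'v', 't<<bv5eit', 'v', '']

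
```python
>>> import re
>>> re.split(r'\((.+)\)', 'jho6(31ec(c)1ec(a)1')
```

Matches to split on: at [4:18] → '(31ec(c)1ec(a)'.
Because the pattern has a capturing group, `split` also inserts each captured text between the pieces.

['jho6', '31ec(c)1ec(a', '1']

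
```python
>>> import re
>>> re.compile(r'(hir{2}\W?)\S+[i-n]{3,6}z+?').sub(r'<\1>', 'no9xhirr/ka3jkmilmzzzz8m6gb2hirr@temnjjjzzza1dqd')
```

'no9x<hirr/>zza1dqd'

Lazy quantifiers expand one character at a time until the remainder of the pattern can match.
Each match is replaced using the text its own group 1 captured.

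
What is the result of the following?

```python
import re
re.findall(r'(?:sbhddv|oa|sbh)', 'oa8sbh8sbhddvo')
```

['oa', 'sbh', 'sbhddv']

Alternation tries branches left to right and keeps the first one that lets the overall match succeed at that position.
Scanning left to right: at [0:2] → 'oa'; at [3:6] → 'sbh'; at [7:13] → 'sbhddv'.
`findall` yields the raw match text (3 of them) because the pattern has no groups.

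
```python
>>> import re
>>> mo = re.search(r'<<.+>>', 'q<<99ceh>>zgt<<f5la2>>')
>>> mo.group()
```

'<<99ceh>>zgt<<f5la2>>'

The match spans [1:22] → '<<99ceh>>zgt<<f5la2>>'.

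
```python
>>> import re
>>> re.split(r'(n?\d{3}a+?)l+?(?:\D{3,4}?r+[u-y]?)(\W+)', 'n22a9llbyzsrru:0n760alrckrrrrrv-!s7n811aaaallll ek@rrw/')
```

This matches optionally a literal 'n', then exactly 3 of a digit, then one or more of the literal 'a' (lazy) (captured); then one or more of a literal 'l' (lazy); then 3 to 4 of a non-digit (lazy), then one or more of the literal 'r', then optionally a character in [u-y] (non-capturing group); then one or more of a non-word character (captured).
`re.split` interleaves the captured-group text with the surrounding fragments.

['n22a9llbyzsrru:0', 'n760a', '-!', 's7', 'n811aaaa', '/', '']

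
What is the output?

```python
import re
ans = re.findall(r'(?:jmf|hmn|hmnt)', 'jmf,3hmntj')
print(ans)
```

Branches in `(...|...)` are attempted left-to-right; the first branch that allows the whole pattern to succeed is taken.
Matches: at [0:3] → 'jmf'; at [5:8] → 'hmn'.
With no groups in the pattern, `findall` gives back each whole match — 2 here.

['jmf', 'hmn']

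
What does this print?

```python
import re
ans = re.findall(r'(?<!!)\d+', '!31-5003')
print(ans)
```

['1', '5003']

The negative lookaround is zero-width — it rules out positions where the adjacent text would match, without consuming anything.
Since nothing is captured, `findall` lists the 2 matched substrings directly.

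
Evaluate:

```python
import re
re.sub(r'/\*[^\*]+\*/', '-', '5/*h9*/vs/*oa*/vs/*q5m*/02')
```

Matches: at [1:7] → '/*h9*/'; at [9:15] → '/*oa*/'; at [17:24] → '/*q5m*/'.
Each match is replaced by '-'.

'5-vs-vs-02'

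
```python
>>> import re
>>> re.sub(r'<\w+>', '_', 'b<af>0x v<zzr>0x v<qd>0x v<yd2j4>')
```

Matches: at [1:5] → '<af>'; at [9:14] → '<zzr>'; at [18:22] → '<qd>'; at [26:33] → '<yd2j4>'.
Every occurrence is swapped for '_'.

'b_0x v_0x v_0x v_'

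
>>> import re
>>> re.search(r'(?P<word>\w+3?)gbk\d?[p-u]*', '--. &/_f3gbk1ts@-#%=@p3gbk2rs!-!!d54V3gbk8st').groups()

('_f3',)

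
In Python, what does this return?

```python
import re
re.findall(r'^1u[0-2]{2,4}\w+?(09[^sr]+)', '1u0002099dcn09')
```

['099dcn09']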